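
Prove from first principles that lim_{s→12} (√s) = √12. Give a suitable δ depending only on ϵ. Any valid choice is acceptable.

δ = min(12, √12·ϵ)

Suppose ϵ > 0. We want δ > 0 such that 0 < |s − 12| < δ implies |√s − √12| < ϵ.
Multiplying by the conjugate, |√s − √12| = |s − 12|/(√s + √12).
Restrict δ ≤ 12 so that |s − 12| < 12 forces s > 0, and then √s + √12 > √12.
Hence |√s − √12| < |s − 12|/√12, which is < ϵ once |s − 12| < √12·ϵ.
Take δ = min(12, √12·ϵ). If 0 < |s − 12| < δ then s > 0 and |√s − √12| < |s − 12|/√12 < ϵ.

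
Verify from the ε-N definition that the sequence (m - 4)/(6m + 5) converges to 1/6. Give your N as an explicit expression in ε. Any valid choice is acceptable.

N = (29/36)/ε

Let ε > 0 be given. For m ≥ 1, |(m - 4)/(6m + 5) − (1/6)| = |-29|/(6(6m + 5)) = 29/(6(6m + 5)).
Since 6m + 5 ≥ 6m for m ≥ 1, this is ≤ 29/(6·6m) = (29/36)/m.
So |(m - 4)/(6m + 5) − (1/6)| < ε whenever m > (29/36)/ε.
Take N = (29/36)/ε. If m > N then |(m - 4)/(6m + 5) − (1/6)| ≤ (29/36)/m < ε.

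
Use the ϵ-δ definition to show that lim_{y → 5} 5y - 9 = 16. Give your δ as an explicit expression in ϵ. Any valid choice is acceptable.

Fix ϵ > 0. We need δ > 0 so that 0 < |y − 5| < δ implies |(5y - 9) − 16| < ϵ.
|(5y - 9) − 16| = |5y - 25| = 5|y − 5|.
So 5|y − 5| < ϵ exactly when |y − 5| < ϵ/5.
Take δ = ϵ/5. If 0 < |y − 5| < δ then |(5y - 9) − 16| = 5|y − 5| < 5·(ϵ/5) = ϵ.

δ = ϵ/5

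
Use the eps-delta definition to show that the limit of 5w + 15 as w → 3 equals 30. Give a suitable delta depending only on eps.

Let eps > 0 be given. We need delta > 0 so that 0 < |w − 3| < delta implies |(5w + 15) − 30| < eps.
|(5w + 15) − 30| = |5w - 15| = 5|w − 3|.
So 5|w − 3| < eps exactly when |w − 3| < eps/5.
Take delta = eps/5. If 0 < |w − 3| < delta then |(5w + 15) − 30| = 5|w − 3| < 5·(eps/5) = eps.

delta = eps/5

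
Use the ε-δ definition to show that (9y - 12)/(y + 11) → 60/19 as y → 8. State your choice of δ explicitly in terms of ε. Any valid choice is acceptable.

δ = min(19/2, (361/222)ε)

Fix ε > 0. We want δ > 0 with 0 < |y − 8| < δ ⇒ |(9y - 12)/(y + 11) − (60/19)| < ε.
Combining over a common denominator, (9y - 12)/(y + 11) − (60/19) = [(9y - 12)·19 − 60·(y + 11)] / [19·(y + 11)] = 111(y − 8) / (19(y + 11)).
So |(9y - 12)/(y + 11) − (60/19)| = 111|y − 8| / (19·|y + 11|).
Restrict δ ≤ 19/2. Then |y − 8| < 19/2 gives |y + 11| = |(y − 8) + 19| ≥ 19 − 19/2 = 19/2.
Hence |(9y - 12)/(y + 11) − (60/19)| < 111|y − 8|/(19·(19/2)) = (222/361)|y − 8|, which is < ε once |y − 8| < (361/222)ε.
Take δ = min(19/2, (361/222)ε). Then 0 < |y − 8| < δ forces both bounds, so |(9y - 12)/(y + 11) − (60/19)| < ε.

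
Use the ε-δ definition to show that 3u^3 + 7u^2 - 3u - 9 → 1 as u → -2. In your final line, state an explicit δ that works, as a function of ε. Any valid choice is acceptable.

δ = min(2, ε/57)

Suppose ε > 0. We want δ > 0 such that 0 < |u + 2| < δ implies |(3u^3 + 7u^2 - 3u - 9) − 1| < ε.
(3u^3 + 7u^2 - 3u - 9) − 1 = 3u^3 + 7u^2 - 3u - 10 = (u + 2)(3u^2 + u - 5).
So |(3u^3 + 7u^2 - 3u - 9) − 1| = |u + 2|·|3u^2 + u - 5|.
Require δ ≤ 2. Then |u + 2| < 2 gives |u| < 4, and by the triangle inequality |3u^2 + u - 5| ≤ 3·4^2 + 4 + 5 = 57.
Hence |(3u^3 + 7u^2 - 3u - 9) − 1| ≤ 57|u + 2| < ε provided |u + 2| < ε/57.
Take δ = min(2, ε/57). Then 0 < |u + 2| < δ gives both |u + 2| < 2 and |u + 2| < ε/57, so |(3u^3 + 7u^2 - 3u - 9) − 1| < ε.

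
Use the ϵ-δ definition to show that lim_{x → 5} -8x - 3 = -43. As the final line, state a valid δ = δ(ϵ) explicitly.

Suppose ϵ > 0. We need δ > 0 so that 0 < |x − 5| < δ implies |(-8x - 3) + 43| < ϵ.
Since (-8x - 3) + 43 = -8(x − 5), we have |(-8x - 3) + 43| = 8|x − 5|.
So 8|x − 5| < ϵ exactly when |x − 5| < ϵ/8.
Choosing δ = ϵ/8 gives |(-8x - 3) + 43| = 8|x − 5| < ϵ whenever |x − 5| < δ.

δ = ϵ/8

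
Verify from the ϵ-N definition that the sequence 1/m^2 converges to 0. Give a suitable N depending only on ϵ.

Fix ϵ > 0. For m ≥ 1, |1/m^2 − 0| = 1/m^2.
1/m^2 < ϵ ⇔ m^2 > 1/ϵ ⇔ m > (1/ϵ)^{1/2}.
Take N = (1/ϵ)^{1/2}. Then m > N implies 1/m^2 < ϵ.

N = (1/ϵ)^{1/2}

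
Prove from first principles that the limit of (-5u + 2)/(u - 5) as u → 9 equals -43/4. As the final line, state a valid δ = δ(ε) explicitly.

Let ε > 0. We want δ > 0 with 0 < |u − 9| < δ ⇒ |(-5u + 2)/(u - 5) + 43/4| < ε.
Combining over a common denominator, (-5u + 2)/(u - 5) + 43/4 = [(-5u + 2)·4 − (-43)·(u - 5)] / [4·(u - 5)] = 23(u − 9) / (4(u - 5)).
So |(-5u + 2)/(u - 5) + 43/4| = 23|u − 9| / (4·|u − 5|).
Require δ ≤ 2, so |u − 5| ≥ |4| − |u − 9| > 4 − 2 = 2.
Hence |(-5u + 2)/(u - 5) + 43/4| < 23|u − 9|/(4·2) = (23/8)|u − 9|, which is < ε once |u − 9| < (8/23)ε.
Take δ = min(2, (8/23)ε). Then 0 < |u − 9| < δ forces both bounds, so |(-5u + 2)/(u - 5) + 43/4| < ε.

δ = min(2, (8/23)ε)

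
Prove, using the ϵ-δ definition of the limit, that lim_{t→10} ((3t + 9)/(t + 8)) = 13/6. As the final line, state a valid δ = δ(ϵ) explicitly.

δ = min(9, (54/5)ϵ)

Let ϵ > 0. We want δ > 0 with 0 < |t − 10| < δ ⇒ |(3t + 9)/(t + 8) − (13/6)| < ϵ.
Combining over a common denominator, (3t + 9)/(t + 8) − (13/6) = [(3t + 9)·18 − 39·(t + 8)] / [18·(t + 8)] = 15(t − 10) / (18(t + 8)).
So |(3t + 9)/(t + 8) − (13/6)| = 15|t − 10| / (18·|t + 8|).
Restrict δ ≤ 9. Then |t − 10| < 9 gives |t + 8| = |(t − 10) + 18| ≥ 18 − 9 = 9.
Hence |(3t + 9)/(t + 8) − (13/6)| < 15|t − 10|/(18·9) = (5/54)|t − 10|, which is < ϵ once |t − 10| < (54/5)ϵ.
Take δ = min(9, (54/5)ϵ). Then 0 < |t − 10| < δ forces both bounds, so |(3t + 9)/(t + 8) − (13/6)| < ϵ.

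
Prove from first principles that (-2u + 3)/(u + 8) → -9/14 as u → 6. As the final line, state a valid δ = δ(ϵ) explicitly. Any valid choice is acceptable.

Let ϵ > 0 be given. We want δ > 0 with 0 < |u − 6| < δ ⇒ |(-2u + 3)/(u + 8) + 9/14| < ϵ.
Combining over a common denominator, (-2u + 3)/(u + 8) + 9/14 = [(-2u + 3)·14 − (-9)·(u + 8)] / [14·(u + 8)] = -19(u − 6) / (14(u + 8)).
So |(-2u + 3)/(u + 8) + 9/14| = 19|u − 6| / (14·|u + 8|).
Require δ ≤ 7, so |u + 8| ≥ |14| − |u − 6| > 14 − 7 = 7.
Hence |(-2u + 3)/(u + 8) + 9/14| < 19|u − 6|/(14·7) = (19/98)|u − 6|, which is < ϵ once |u − 6| < (98/19)ϵ.
Take δ = min(7, (98/19)ϵ). Then 0 < |u − 6| < δ forces both bounds, so |(-2u + 3)/(u + 8) + 9/14| < ϵ.

δ = min(7, (98/19)ϵ)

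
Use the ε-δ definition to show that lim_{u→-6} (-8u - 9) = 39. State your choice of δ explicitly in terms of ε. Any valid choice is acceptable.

Let ε > 0 be given. We need δ > 0 so that 0 < |u + 6| < δ implies |(-8u - 9) − 39| < ε.
Since (-8u - 9) − 39 = -8(u + 6), we have |(-8u - 9) − 39| = 8|u + 6|.
Thus it suffices that |u + 6| < ε/8.
Take δ = ε/8. If 0 < |u + 6| < δ then |(-8u - 9) − 39| = 8|u + 6| < 8·(ε/8) = ε.

δ = ε/8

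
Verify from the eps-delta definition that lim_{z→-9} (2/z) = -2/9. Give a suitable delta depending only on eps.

delta = min(9/2, (81/4)eps)

Fix eps > 0. We seek delta > 0 such that 0 < |z + 9| < delta implies |2/z + 2/9| < eps.
|2/z + 2/9| = 2·|-9 − z|/(9·|z|) = 2|z + 9|/(9|z|).
Restrict delta ≤ 9/2. Then |z + 9| < 9/2 gives |z| > 9/2, so 9|z| > 81/2.
Then |2/z + 2/9| < 2|z + 9|/(81/2), which is < eps when |z + 9| < (81/4)eps.
Take delta = min(9/2, (81/4)eps). Then 0 < |z + 9| < delta gives both |z + 9| < 9/2 and |z + 9| < (81/4)eps, so |2/z + 2/9| < eps.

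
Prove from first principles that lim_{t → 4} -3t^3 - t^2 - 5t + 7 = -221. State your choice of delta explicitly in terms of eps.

Let eps > 0. We want delta > 0 such that 0 < |t − 4| < delta implies |(-3t^3 - t^2 - 5t + 7) + 221| < eps.
(-3t^3 - t^2 - 5t + 7) + 221 = -3t^3 - t^2 - 5t + 228 = (t − 4)(-3t^2 - 13t - 57).
So |(-3t^3 - t^2 - 5t + 7) + 221| = |t − 4|·|-3t^2 - 13t - 57|.
Assume first that |t − 4| < 1, so |t| < 5. Then |-3t^2 - 13t - 57| ≤ 3·5^2 + 13·5 + 57 = 197.
Hence |(-3t^3 - t^2 - 5t + 7) + 221| ≤ 197|t − 4| < eps provided |t − 4| < eps/197.
Choosing delta = min(1, eps/197) ensures both conditions, hence |(-3t^3 - t^2 - 5t + 7) + 221| < eps.

delta = min(1, eps/197)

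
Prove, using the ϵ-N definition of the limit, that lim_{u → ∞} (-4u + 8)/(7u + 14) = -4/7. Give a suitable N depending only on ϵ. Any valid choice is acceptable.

Suppose ϵ > 0. We seek N > 0 such that u > N implies |(-4u + 8)/(7u + 14) + 4/7| < ϵ.
(-4u + 8)/(7u + 14) + 4/7 = (7(-4u + 8) − (-4)(7u + 14)) / (7(7u + 14)) = 112/(7(7u + 14)).
For u > 0 we have 7u + 14 > 7u, so |(-4u + 8)/(7u + 14) + 4/7| = 112/(7(7u + 14)) < 112/(7·7u) = (16/7)/u.
Thus |(-4u + 8)/(7u + 14) + 4/7| < ϵ whenever u > (16/7)/ϵ.
Take N = (16/7)/ϵ. If u > N then |(-4u + 8)/(7u + 14) + 4/7| < (16/7)/u < ϵ.

N = (16/7)/ϵ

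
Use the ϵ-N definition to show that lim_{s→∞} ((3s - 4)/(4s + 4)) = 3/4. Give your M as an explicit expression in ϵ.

M = (7/4)/ϵ

Fix ϵ > 0. We seek M > 0 such that s > M implies |(3s - 4)/(4s + 4) − (3/4)| < ϵ.
(3s - 4)/(4s + 4) − (3/4) = (4(3s - 4) − 3(4s + 4)) / (4(4s + 4)) = -28/(4(4s + 4)).
For s > 0 we have 4s + 4 > 4s, so |(3s - 4)/(4s + 4) − (3/4)| = 28/(4(4s + 4)) < 28/(4·4s) = (7/4)/s.
Thus |(3s - 4)/(4s + 4) − (3/4)| < ϵ whenever s > (7/4)/ϵ.
Take M = (7/4)/ϵ. If s > M then |(3s - 4)/(4s + 4) − (3/4)| < (7/4)/s < ϵ.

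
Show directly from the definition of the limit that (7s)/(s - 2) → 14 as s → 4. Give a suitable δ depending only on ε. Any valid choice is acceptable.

δ = min(1, (1/7)ε)

Fix ε > 0. We want δ > 0 with 0 < |s − 4| < δ ⇒ |(7s)/(s - 2) − 14| < ε.
Combining over a common denominator, (7s)/(s - 2) − 14 = [(7s)·2 − 28·(s - 2)] / [2·(s - 2)] = -14(s − 4) / (2(s - 2)).
So |(7s)/(s - 2) − 14| = 14|s − 4| / (2·|s − 2|).
Restrict δ ≤ 1. Then |s − 4| < 1 gives |s − 2| = |(s − 4) + 2| ≥ 2 − 1 = 1.
Hence |(7s)/(s - 2) − 14| < 14|s − 4|/(2·1) = 7|s − 4|, which is < ε once |s − 4| < (1/7)ε.
Take δ = min(1, (1/7)ε). Then 0 < |s − 4| < δ forces both bounds, so |(7s)/(s - 2) − 14| < ε.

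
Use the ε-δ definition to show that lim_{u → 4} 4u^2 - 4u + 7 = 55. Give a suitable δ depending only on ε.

Let ε > 0. We want δ > 0 such that 0 < |u − 4| < δ implies |(4u^2 - 4u + 7) − 55| < ε.
(4u^2 - 4u + 7) − 55 = 4u^2 - 4u - 48 = (u − 4)(4u + 12).
So |(4u^2 - 4u + 7) − 55| = |u − 4|·|4u + 12|.
Assume first that |u − 4| < 1, so |u| < 5. Then |4u + 12| ≤ 4·5 + 12 = 32.
Hence |(4u^2 - 4u + 7) − 55| ≤ 32|u − 4| < ε provided |u − 4| < ε/32.
Take δ = min(1, ε/32). Then 0 < |u − 4| < δ gives both |u − 4| < 1 and |u − 4| < ε/32, so |(4u^2 - 4u + 7) − 55| < ε.

δ = min(1, ε/32)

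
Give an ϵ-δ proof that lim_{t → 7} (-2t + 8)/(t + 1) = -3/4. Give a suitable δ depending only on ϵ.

Let ϵ > 0. We want δ > 0 with 0 < |t − 7| < δ ⇒ |(-2t + 8)/(t + 1) + 3/4| < ϵ.
Combining over a common denominator, (-2t + 8)/(t + 1) + 3/4 = [(-2t + 8)·8 − (-6)·(t + 1)] / [8·(t + 1)] = -10(t − 7) / (8(t + 1)).
So |(-2t + 8)/(t + 1) + 3/4| = 10|t − 7| / (8·|t + 1|).
Require δ ≤ 4, so |t + 1| ≥ |8| − |t − 7| > 8 − 4 = 4.
Hence |(-2t + 8)/(t + 1) + 3/4| < 10|t − 7|/(8·4) = (5/16)|t − 7|, which is < ϵ once |t − 7| < (16/5)ϵ.
Take δ = min(4, (16/5)ϵ). Then 0 < |t − 7| < δ forces both bounds, so |(-2t + 8)/(t + 1) + 3/4| < ϵ.

δ = min(4, (16/5)ϵ)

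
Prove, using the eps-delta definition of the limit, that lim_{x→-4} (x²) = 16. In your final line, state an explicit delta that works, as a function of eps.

delta = min(1, eps/9)

Let eps > 0 be given. We seek delta > 0 with 0 < |x + 4| < delta ⇒ |x² − 16| < eps.
Factor: x² − 16 = (x + 4)(x - 4), so |x² − 16| = |x + 4|·|x - 4|.
Impose delta ≤ 1 so that |x| < 5; then |x - 4| ≤ 9.
Hence |x² − 16| ≤ 9|x + 4|, which is < eps once |x + 4| < eps/9.
Take delta = min(1, eps/9). If 0 < |x + 4| < delta then both bounds hold and |x² − 16| ≤ 9|x + 4| < 9·(eps/9) = eps.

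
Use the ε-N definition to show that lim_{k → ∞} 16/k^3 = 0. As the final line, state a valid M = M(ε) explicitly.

M = (16/ε)^{1/3}

Suppose ε > 0. For k ≥ 1, |16/k^3 − 0| = 16/k^3.
16/k^3 < ε ⇔ k^3 > 16/ε ⇔ k > (16/ε)^{1/3}.
Take M = (16/ε)^{1/3}. Then k > M implies 16/k^3 < ε.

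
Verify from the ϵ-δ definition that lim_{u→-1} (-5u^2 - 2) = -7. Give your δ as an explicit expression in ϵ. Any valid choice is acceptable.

Let ϵ > 0. We want δ > 0 such that 0 < |u + 1| < δ implies |(-5u^2 - 2) + 7| < ϵ.
(-5u^2 - 2) + 7 = -5u^2 + 5 = (u + 1)(-5u + 5).
So |(-5u^2 - 2) + 7| = |u + 1|·|-5u + 5|.
Require δ ≤ 1. Then |u + 1| < 1 gives |u| < 2, and by the triangle inequality |-5u + 5| ≤ 5·2 + 5 = 15.
Hence |(-5u^2 - 2) + 7| ≤ 15|u + 1| < ϵ provided |u + 1| < ϵ/15.
Choosing δ = min(1, ϵ/15) ensures both conditions, hence |(-5u^2 - 2) + 7| < ϵ.

δ = min(1, ϵ/15)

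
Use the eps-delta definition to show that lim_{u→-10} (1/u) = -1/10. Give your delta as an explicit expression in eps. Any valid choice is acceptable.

Fix eps > 0. We seek delta > 0 such that 0 < |u + 10| < delta implies |1/u + 1/10| < eps.
|1/u + 1/10| = |-10 − u|/(10·|u|) = |u + 10|/(10|u|).
Require delta ≤ 5 so that |u| > 10 − 5 = 5, hence 10|u| > 50.
Then |1/u + 1/10| < |u + 10|/50, which is < eps when |u + 10| < 50eps.
Take delta = min(5, 50eps). Then 0 < |u + 10| < delta gives both |u + 10| < 5 and |u + 10| < 50eps, so |1/u + 1/10| < eps.

delta = min(5, 50eps)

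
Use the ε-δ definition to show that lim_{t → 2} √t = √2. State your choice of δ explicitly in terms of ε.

δ = min(2, √2·ε)

Fix ε > 0. We want δ > 0 such that 0 < |t − 2| < δ implies |√t − √2| < ε.
Rationalise: √t − √2 = (t − 2)/(√t + √2), so |√t − √2| = |t − 2|/(√t + √2).
Restrict δ ≤ 2 so that |t − 2| < 2 forces t > 0, and then √t + √2 > √2.
Hence |√t − √2| < |t − 2|/√2, which is < ε once |t − 2| < √2·ε.
Take δ = min(2, √2·ε). If 0 < |t − 2| < δ then t > 0 and |√t − √2| < |t − 2|/√2 < ε.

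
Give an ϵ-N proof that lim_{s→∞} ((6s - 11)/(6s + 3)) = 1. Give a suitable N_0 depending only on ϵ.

N_0 = (7/3)/ϵ

Let ϵ > 0 be given. We seek N_0 > 0 such that s > N_0 implies |(6s - 11)/(6s + 3) − 1| < ϵ.
(6s - 11)/(6s + 3) − 1 = (6(6s - 11) − 6(6s + 3)) / (6(6s + 3)) = -84/(6(6s + 3)).
For s > 0 we have 6s + 3 > 6s, so |(6s - 11)/(6s + 3) − 1| = 84/(6(6s + 3)) < 84/(6·6s) = (7/3)/s.
Thus |(6s - 11)/(6s + 3) − 1| < ϵ whenever s > (7/3)/ϵ.
Take N_0 = (7/3)/ϵ. If s > N_0 then |(6s - 11)/(6s + 3) − 1| < (7/3)/s < ϵ.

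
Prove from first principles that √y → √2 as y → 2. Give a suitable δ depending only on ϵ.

δ = min(2, √2·ϵ)

Let ϵ > 0 be given. We want δ > 0 such that 0 < |y − 2| < δ implies |√y − √2| < ϵ.
Rationalise: √y − √2 = (y − 2)/(√y + √2), so |√y − √2| = |y − 2|/(√y + √2).
Restrict δ ≤ 2 so that |y − 2| < 2 forces y > 0, and then √y + √2 > √2.
Hence |√y − √2| < |y − 2|/√2, which is < ϵ once |y − 2| < √2·ϵ.
Take δ = min(2, √2·ϵ). If 0 < |y − 2| < δ then y > 0 and |√y − √2| < |y − 2|/√2 < ϵ.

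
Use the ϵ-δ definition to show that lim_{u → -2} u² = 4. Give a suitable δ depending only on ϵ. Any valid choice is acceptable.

δ = min(2, ϵ/6)

Suppose ϵ > 0. We seek δ > 0 with 0 < |u + 2| < δ ⇒ |u² − 4| < ϵ.
Factor: u² − 4 = (u + 2)(u - 2), so |u² − 4| = |u + 2|·|u - 2|.
Restrict δ ≤ 2. Then |u + 2| < 2 gives |u| < 4, so by the triangle inequality |u - 2| ≤ 4 + 2 = 6.
Hence |u² − 4| ≤ 6|u + 2|, which is < ϵ once |u + 2| < ϵ/6.
Take δ = min(2, ϵ/6). If 0 < |u + 2| < δ then both bounds hold and |u² − 4| ≤ 6|u + 2| < 6·(ϵ/6) = ϵ.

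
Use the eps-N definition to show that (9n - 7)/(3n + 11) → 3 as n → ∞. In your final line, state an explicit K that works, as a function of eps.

Suppose eps > 0. For n ≥ 1, |(9n - 7)/(3n + 11) − 3| = |-120|/(3(3n + 11)) = 120/(3(3n + 11)).
Since 3n + 11 ≥ 3n for n ≥ 1, this is ≤ 120/(3·3n) = (40/3)/n.
So |(9n - 7)/(3n + 11) − 3| < eps whenever n > (40/3)/eps.
Take K = (40/3)/eps. If n > K then |(9n - 7)/(3n + 11) − 3| ≤ (40/3)/n < eps.

K = (40/3)/eps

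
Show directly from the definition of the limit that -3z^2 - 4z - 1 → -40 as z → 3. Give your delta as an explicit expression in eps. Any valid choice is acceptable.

Suppose eps > 0. We want delta > 0 such that 0 < |z − 3| < delta implies |(-3z^2 - 4z - 1) + 40| < eps.
(-3z^2 - 4z - 1) + 40 = -3z^2 - 4z + 39 = (z − 3)(-3z - 13).
So |(-3z^2 - 4z - 1) + 40| = |z − 3|·|-3z - 13|.
Require delta ≤ 1. Then |z − 3| < 1 gives |z| < 4, and by the triangle inequality |-3z - 13| ≤ 3·4 + 13 = 25.
Hence |(-3z^2 - 4z - 1) + 40| ≤ 25|z − 3| < eps provided |z − 3| < eps/25.
Take delta = min(1, eps/25). Then 0 < |z − 3| < delta gives both |z − 3| < 1 and |z − 3| < eps/25, so |(-3z^2 - 4z - 1) + 40| < eps.

delta = min(1, eps/25)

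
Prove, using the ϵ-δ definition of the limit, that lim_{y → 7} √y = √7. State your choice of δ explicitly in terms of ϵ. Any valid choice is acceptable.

δ = min(7, √7·ϵ)

Suppose ϵ > 0. We want δ > 0 such that 0 < |y − 7| < δ implies |√y − √7| < ϵ.
Rationalise: √y − √7 = (y − 7)/(√y + √7), so |√y − √7| = |y − 7|/(√y + √7).
Restrict δ ≤ 7 so that |y − 7| < 7 forces y > 0, and then √y + √7 > √7.
Hence |√y − √7| < |y − 7|/√7, which is < ϵ once |y − 7| < √7·ϵ.
Take δ = min(7, √7·ϵ). If 0 < |y − 7| < δ then y > 0 and |√y − √7| < |y − 7|/√7 < ϵ.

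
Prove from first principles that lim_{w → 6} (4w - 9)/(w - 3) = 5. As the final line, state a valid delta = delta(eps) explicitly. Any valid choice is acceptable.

delta = min(3/2, (3/2)eps)

Suppose eps > 0. We want delta > 0 with 0 < |w − 6| < delta ⇒ |(4w - 9)/(w - 3) − 5| < eps.
Combining over a common denominator, (4w - 9)/(w - 3) − 5 = [(4w - 9)·3 − 15·(w - 3)] / [3·(w - 3)] = -3(w − 6) / (3(w - 3)).
So |(4w - 9)/(w - 3) − 5| = 3|w − 6| / (3·|w − 3|).
Restrict delta ≤ 3/2. Then |w − 6| < 3/2 gives |w − 3| = |(w − 6) + 3| ≥ 3 − 3/2 = 3/2.
Hence |(4w - 9)/(w - 3) − 5| < 3|w − 6|/(3·(3/2)) = (2/3)|w − 6|, which is < eps once |w − 6| < (3/2)eps.
Take delta = min(3/2, (3/2)eps). Then 0 < |w − 6| < delta forces both bounds, so |(4w - 9)/(w - 3) − 5| < eps.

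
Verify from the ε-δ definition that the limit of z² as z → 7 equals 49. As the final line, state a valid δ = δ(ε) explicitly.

Suppose ε > 0. We seek δ > 0 with 0 < |z − 7| < δ ⇒ |z² − 49| < ε.
Factor: z² − 49 = (z − 7)(z + 7), so |z² − 49| = |z − 7|·|z + 7|.
Restrict δ ≤ 1. Then |z − 7| < 1 gives |z| < 8, so by the triangle inequality |z + 7| ≤ 8 + 7 = 15.
Hence |z² − 49| ≤ 15|z − 7|, which is < ε once |z − 7| < ε/15.
Take δ = min(1, ε/15). If 0 < |z − 7| < δ then both bounds hold and |z² − 49| ≤ 15|z − 7| < 15·(ε/15) = ε.

δ = min(1, ε/15)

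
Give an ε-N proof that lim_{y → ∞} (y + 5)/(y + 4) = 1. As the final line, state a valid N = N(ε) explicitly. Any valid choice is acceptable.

Fix ε > 0. We seek N > 0 such that y > N implies |(y + 5)/(y + 4) − 1| < ε.
(y + 5)/(y + 4) − 1 = ((y + 5) − (y + 4)) / ((y + 4)) = 1/((y + 4)).
For y > 0 we have y + 4 > y, so |(y + 5)/(y + 4) − 1| = 1/((y + 4)) < 1/(y) = 1/y.
Thus |(y + 5)/(y + 4) − 1| < ε whenever y > 1/ε.
Take N = 1/ε. If y > N then |(y + 5)/(y + 4) − 1| < 1/y < ε.

N = 1/ε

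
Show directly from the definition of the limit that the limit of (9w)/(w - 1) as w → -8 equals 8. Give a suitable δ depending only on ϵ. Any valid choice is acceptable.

δ = min(9/2, (9/2)ϵ)

Fix ϵ > 0. We want δ > 0 with 0 < |w + 8| < δ ⇒ |(9w)/(w - 1) − 8| < ϵ.
Combining over a common denominator, (9w)/(w - 1) − 8 = [(9w)·(-9) − (-72)·(w - 1)] / [(-9)·(w - 1)] = -9(w + 8) / ((-9)(w - 1)).
So |(9w)/(w - 1) − 8| = 9|w + 8| / (9·|w − 1|).
Restrict δ ≤ 9/2. Then |w + 8| < 9/2 gives |w − 1| = |(w + 8) + (-9)| ≥ 9 − 9/2 = 9/2.
Hence |(9w)/(w - 1) − 8| < 9|w + 8|/(9·(9/2)) = (2/9)|w + 8|, which is < ϵ once |w + 8| < (9/2)ϵ.
Take δ = min(9/2, (9/2)ϵ). Then 0 < |w + 8| < δ forces both bounds, so |(9w)/(w - 1) − 8| < ϵ.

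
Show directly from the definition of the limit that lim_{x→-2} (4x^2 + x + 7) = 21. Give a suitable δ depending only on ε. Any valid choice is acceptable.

δ = min(1, ε/19)

Let ε > 0. We want δ > 0 such that 0 < |x + 2| < δ implies |(4x^2 + x + 7) − 21| < ε.
(4x^2 + x + 7) − 21 = 4x^2 + x - 14 = (x + 2)(4x - 7).
So |(4x^2 + x + 7) − 21| = |x + 2|·|4x - 7|.
Assume first that |x + 2| < 1, so |x| < 3. Then |4x - 7| ≤ 4·3 + 7 = 19.
Hence |(4x^2 + x + 7) − 21| ≤ 19|x + 2| < ε provided |x + 2| < ε/19.
Take δ = min(1, ε/19). Then 0 < |x + 2| < δ gives both |x + 2| < 1 and |x + 2| < ε/19, so |(4x^2 + x + 7) − 21| < ε.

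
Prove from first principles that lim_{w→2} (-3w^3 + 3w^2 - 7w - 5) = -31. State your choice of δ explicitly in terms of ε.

Let ε > 0. We want δ > 0 such that 0 < |w − 2| < δ implies |(-3w^3 + 3w^2 - 7w - 5) + 31| < ε.
(-3w^3 + 3w^2 - 7w - 5) + 31 = -3w^3 + 3w^2 - 7w + 26 = (w − 2)(-3w^2 - 3w - 13).
So |(-3w^3 + 3w^2 - 7w - 5) + 31| = |w − 2|·|-3w^2 - 3w - 13|.
Assume first that |w − 2| < 1, so |w| < 3. Then |-3w^2 - 3w - 13| ≤ 3·3^2 + 3·3 + 13 = 49.
Hence |(-3w^3 + 3w^2 - 7w - 5) + 31| ≤ 49|w − 2| < ε provided |w − 2| < ε/49.
Take δ = min(1, ε/49). Then 0 < |w − 2| < δ gives both |w − 2| < 1 and |w − 2| < ε/49, so |(-3w^3 + 3w^2 - 7w - 5) + 31| < ε.

δ = min(1, ε/49)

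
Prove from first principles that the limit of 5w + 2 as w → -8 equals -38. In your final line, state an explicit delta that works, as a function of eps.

Fix eps > 0. We need delta > 0 so that 0 < |w + 8| < delta implies |(5w + 2) + 38| < eps.
Since (5w + 2) + 38 = 5(w + 8), we have |(5w + 2) + 38| = 5|w + 8|.
Thus it suffices that |w + 8| < eps/5.
Choosing delta = eps/5 gives |(5w + 2) + 38| = 5|w + 8| < eps whenever |w + 8| < delta.

delta = eps/5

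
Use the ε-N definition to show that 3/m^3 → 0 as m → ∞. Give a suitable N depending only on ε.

Suppose ε > 0. For m ≥ 1, |3/m^3 − 0| = 3/m^3.
3/m^3 < ε ⇔ m^3 > 3/ε ⇔ m > (3/ε)^{1/3}.
Take N = (3/ε)^{1/3}. Then m > N implies 3/m^3 < ε.

N = (3/ε)^{1/3}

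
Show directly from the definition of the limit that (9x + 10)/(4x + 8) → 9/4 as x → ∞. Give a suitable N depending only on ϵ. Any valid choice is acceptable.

N = 2/ϵ

Suppose ϵ > 0. We seek N > 0 such that x > N implies |(9x + 10)/(4x + 8) − (9/4)| < ϵ.
(9x + 10)/(4x + 8) − (9/4) = (4(9x + 10) − 9(4x + 8)) / (4(4x + 8)) = -32/(4(4x + 8)).
For x > 0 we have 4x + 8 > 4x, so |(9x + 10)/(4x + 8) − (9/4)| = 32/(4(4x + 8)) < 32/(4·4x) = 2/x.
Thus |(9x + 10)/(4x + 8) − (9/4)| < ϵ whenever x > 2/ϵ.
Take N = 2/ϵ. If x > N then |(9x + 10)/(4x + 8) − (9/4)| < 2/x < ϵ.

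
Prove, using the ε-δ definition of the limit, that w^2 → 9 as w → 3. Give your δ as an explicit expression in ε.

Suppose ε > 0. We seek δ > 0 with 0 < |w − 3| < δ ⇒ |w^2 − 9| < ε.
Factor: w^2 − 9 = (w − 3)(w + 3), so |w^2 − 9| = |w − 3|·|w + 3|.
Restrict δ ≤ 1. Then |w − 3| < 1 gives |w| < 4, so by the triangle inequality |w + 3| ≤ 4 + 3 = 7.
Hence |w^2 − 9| ≤ 7|w − 3|, which is < ε once |w − 3| < ε/7.
Take δ = min(1, ε/7). If 0 < |w − 3| < δ then both bounds hold and |w^2 − 9| ≤ 7|w − 3| < 7·(ε/7) = ε.

δ = min(1, ε/7)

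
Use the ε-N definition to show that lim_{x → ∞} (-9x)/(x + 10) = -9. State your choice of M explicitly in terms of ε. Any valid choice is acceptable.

M = 90/ε

Let ε > 0 be given. We seek M > 0 such that x > M implies |(-9x)/(x + 10) + 9| < ε.
(-9x)/(x + 10) + 9 = ((-9x) − (-9)(x + 10)) / ((x + 10)) = 90/((x + 10)).
For x > 0 we have x + 10 > x, so |(-9x)/(x + 10) + 9| = 90/((x + 10)) < 90/(x) = 90/x.
Thus |(-9x)/(x + 10) + 9| < ε whenever x > 90/ε.
Take M = 90/ε. If x > M then |(-9x)/(x + 10) + 9| < 90/x < ε.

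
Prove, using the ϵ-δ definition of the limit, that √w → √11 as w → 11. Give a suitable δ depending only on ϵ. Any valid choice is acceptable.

Let ϵ > 0. We want δ > 0 such that 0 < |w − 11| < δ implies |√w − √11| < ϵ.
Multiplying by the conjugate, |√w − √11| = |w − 11|/(√w + √11).
Restrict δ ≤ 11 so that |w − 11| < 11 forces w > 0, and then √w + √11 > √11.
Hence |√w − √11| < |w − 11|/√11, which is < ϵ once |w − 11| < √11·ϵ.
Take δ = min(11, √11·ϵ). If 0 < |w − 11| < δ then w > 0 and |√w − √11| < |w − 11|/√11 < ϵ.

δ = min(11, √11·ϵ)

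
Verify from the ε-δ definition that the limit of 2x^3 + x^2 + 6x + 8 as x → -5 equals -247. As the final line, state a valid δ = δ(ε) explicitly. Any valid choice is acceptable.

δ = min(1, ε/177)

Fix ε > 0. We want δ > 0 such that 0 < |x + 5| < δ implies |(2x^3 + x^2 + 6x + 8) + 247| < ε.
(2x^3 + x^2 + 6x + 8) + 247 = 2x^3 + x^2 + 6x + 255 = (x + 5)(2x^2 - 9x + 51).
So |(2x^3 + x^2 + 6x + 8) + 247| = |x + 5|·|2x^2 - 9x + 51|.
Require δ ≤ 1. Then |x + 5| < 1 gives |x| < 6, and by the triangle inequality |2x^2 - 9x + 51| ≤ 2·6^2 + 9·6 + 51 = 177.
Hence |(2x^3 + x^2 + 6x + 8) + 247| ≤ 177|x + 5| < ε provided |x + 5| < ε/177.
Take δ = min(1, ε/177). Then 0 < |x + 5| < δ gives both |x + 5| < 1 and |x + 5| < ε/177, so |(2x^3 + x^2 + 6x + 8) + 247| < ε.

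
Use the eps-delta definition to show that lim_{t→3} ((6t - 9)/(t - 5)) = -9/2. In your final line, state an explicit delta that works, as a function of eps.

Fix eps > 0. We want delta > 0 with 0 < |t − 3| < delta ⇒ |(6t - 9)/(t - 5) + 9/2| < eps.
Combining over a common denominator, (6t - 9)/(t - 5) + 9/2 = [(6t - 9)·(-2) − 9·(t - 5)] / [(-2)·(t - 5)] = -21(t − 3) / ((-2)(t - 5)).
So |(6t - 9)/(t - 5) + 9/2| = 21|t − 3| / (2·|t − 5|).
Restrict delta ≤ 1. Then |t − 3| < 1 gives |t − 5| = |(t − 3) + (-2)| ≥ 2 − 1 = 1.
Hence |(6t - 9)/(t - 5) + 9/2| < 21|t − 3|/(2·1) = (21/2)|t − 3|, which is < eps once |t − 3| < (2/21)eps.
Take delta = min(1, (2/21)eps). Then 0 < |t − 3| < delta forces both bounds, so |(6t - 9)/(t - 5) + 9/2| < eps.

delta = min(1, (2/21)eps)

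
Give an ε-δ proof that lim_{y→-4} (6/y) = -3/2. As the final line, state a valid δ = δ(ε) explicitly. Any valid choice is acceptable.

δ = min(2, (4/3)ε)

Let ε > 0 be given. We seek δ > 0 such that 0 < |y + 4| < δ implies |6/y + 3/2| < ε.
|6/y + 3/2| = 6·|-4 − y|/(4·|y|) = 6|y + 4|/(4|y|).
Require δ ≤ 2 so that |y| > 4 − 2 = 2, hence 4|y| > 8.
Then |6/y + 3/2| < 6|y + 4|/8, which is < ε when |y + 4| < (4/3)ε.
Take δ = min(2, (4/3)ε). Then 0 < |y + 4| < δ gives both |y + 4| < 2 and |y + 4| < (4/3)ε, so |6/y + 3/2| < ε.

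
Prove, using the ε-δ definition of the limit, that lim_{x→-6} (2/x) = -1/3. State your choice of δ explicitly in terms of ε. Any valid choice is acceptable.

Let ε > 0 be given. We seek δ > 0 such that 0 < |x + 6| < δ implies |2/x + 1/3| < ε.
|2/x + 1/3| = 2·|-6 − x|/(6·|x|) = 2|x + 6|/(6|x|).
Restrict δ ≤ 3. Then |x + 6| < 3 gives |x| > 3, so 6|x| > 18.
Then |2/x + 1/3| < 2|x + 6|/18, which is < ε when |x + 6| < 9ε.
Take δ = min(3, 9ε). Then 0 < |x + 6| < δ gives both |x + 6| < 3 and |x + 6| < 9ε, so |2/x + 1/3| < ε.

δ = min(3, 9ε)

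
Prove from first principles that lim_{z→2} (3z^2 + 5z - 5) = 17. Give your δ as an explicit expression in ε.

Let ε > 0. We want δ > 0 such that 0 < |z − 2| < δ implies |(3z^2 + 5z - 5) − 17| < ε.
(3z^2 + 5z - 5) − 17 = 3z^2 + 5z - 22 = (z − 2)(3z + 11).
So |(3z^2 + 5z - 5) − 17| = |z − 2|·|3z + 11|.
Require δ ≤ 1. Then |z − 2| < 1 gives |z| < 3, and by the triangle inequality |3z + 11| ≤ 3·3 + 11 = 20.
Hence |(3z^2 + 5z - 5) − 17| ≤ 20|z − 2| < ε provided |z − 2| < ε/20.
Take δ = min(1, ε/20). Then 0 < |z − 2| < δ gives both |z − 2| < 1 and |z − 2| < ε/20, so |(3z^2 + 5z - 5) − 17| < ε.

δ = min(1, ε/20)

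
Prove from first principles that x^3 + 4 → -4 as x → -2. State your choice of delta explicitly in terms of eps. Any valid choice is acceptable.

Let eps > 0 be given. We want delta > 0 such that 0 < |x + 2| < delta implies |(x^3 + 4) + 4| < eps.
(x^3 + 4) + 4 = x^3 + 8 = (x + 2)(x^2 - 2x + 4).
So |(x^3 + 4) + 4| = |x + 2|·|x^2 - 2x + 4|.
Assume first that |x + 2| < 2, so |x| < 4. Then |x^2 - 2x + 4| ≤ 4^2 + 2·4 + 4 = 28.
Hence |(x^3 + 4) + 4| ≤ 28|x + 2| < eps provided |x + 2| < eps/28.
Choosing delta = min(2, eps/28) ensures both conditions, hence |(x^3 + 4) + 4| < eps.

delta = min(2, eps/28)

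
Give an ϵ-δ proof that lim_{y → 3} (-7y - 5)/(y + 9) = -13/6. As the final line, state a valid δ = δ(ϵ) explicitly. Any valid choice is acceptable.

Fix ϵ > 0. We want δ > 0 with 0 < |y − 3| < δ ⇒ |(-7y - 5)/(y + 9) + 13/6| < ϵ.
Combining over a common denominator, (-7y - 5)/(y + 9) + 13/6 = [(-7y - 5)·12 − (-26)·(y + 9)] / [12·(y + 9)] = -58(y − 3) / (12(y + 9)).
So |(-7y - 5)/(y + 9) + 13/6| = 58|y − 3| / (12·|y + 9|).
Restrict δ ≤ 6. Then |y − 3| < 6 gives |y + 9| = |(y − 3) + 12| ≥ 12 − 6 = 6.
Hence |(-7y - 5)/(y + 9) + 13/6| < 58|y − 3|/(12·6) = (29/36)|y − 3|, which is < ϵ once |y − 3| < (36/29)ϵ.
Take δ = min(6, (36/29)ϵ). Then 0 < |y − 3| < δ forces both bounds, so |(-7y - 5)/(y + 9) + 13/6| < ϵ.

δ = min(6, (36/29)ϵ)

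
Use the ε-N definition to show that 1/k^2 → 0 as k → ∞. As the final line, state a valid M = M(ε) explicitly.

M = (1/ε)^{1/2}

Fix ε > 0. For k ≥ 1, |1/k^2 − 0| = 1/k^2.
1/k^2 < ε ⇔ k^2 > 1/ε ⇔ k > (1/ε)^{1/2}.
Take M = (1/ε)^{1/2}. Then k > M implies 1/k^2 < ε.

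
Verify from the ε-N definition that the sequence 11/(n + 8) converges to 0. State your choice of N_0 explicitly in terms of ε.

Let ε > 0 be given. For n ≥ 1, |11/(n + 8) − 0| = 11/(n + 8) ≤ 11/n.
We need 11/n < ε, i.e. n > 11/ε.
Take N_0 = 11/ε. If n > N_0 then |11/(n + 8)| ≤ 11/n < ε.

N_0 = 11/ε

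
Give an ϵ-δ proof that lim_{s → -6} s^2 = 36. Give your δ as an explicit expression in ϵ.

Let ϵ > 0 be given. We seek δ > 0 with 0 < |s + 6| < δ ⇒ |s^2 − 36| < ϵ.
Factor: s^2 − 36 = (s + 6)(s - 6), so |s^2 − 36| = |s + 6|·|s - 6|.
Impose δ ≤ 1 so that |s| < 7; then |s - 6| ≤ 13.
Hence |s^2 − 36| ≤ 13|s + 6|, which is < ϵ once |s + 6| < ϵ/13.
Take δ = min(1, ϵ/13). If 0 < |s + 6| < δ then both bounds hold and |s^2 − 36| ≤ 13|s + 6| < 13·(ϵ/13) = ϵ.

δ = min(1, ϵ/13)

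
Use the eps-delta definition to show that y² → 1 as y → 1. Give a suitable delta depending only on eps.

delta = min(1, eps/3)

Let eps > 0. We seek delta > 0 with 0 < |y − 1| < delta ⇒ |y² − 1| < eps.
Factor: y² − 1 = (y − 1)(y + 1), so |y² − 1| = |y − 1|·|y + 1|.
Impose delta ≤ 1 so that |y| < 2; then |y + 1| ≤ 3.
Hence |y² − 1| ≤ 3|y − 1|, which is < eps once |y − 1| < eps/3.
Take delta = min(1, eps/3). If 0 < |y − 1| < delta then both bounds hold and |y² − 1| ≤ 3|y − 1| < 3·(eps/3) = eps.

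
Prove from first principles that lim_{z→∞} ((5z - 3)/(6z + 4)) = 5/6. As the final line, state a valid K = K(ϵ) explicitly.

Let ϵ > 0 be given. We seek K > 0 such that z > K implies |(5z - 3)/(6z + 4) − (5/6)| < ϵ.
(5z - 3)/(6z + 4) − (5/6) = (6(5z - 3) − 5(6z + 4)) / (6(6z + 4)) = -38/(6(6z + 4)).
For z > 0 we have 6z + 4 > 6z, so |(5z - 3)/(6z + 4) − (5/6)| = 38/(6(6z + 4)) < 38/(6·6z) = (19/18)/z.
Thus |(5z - 3)/(6z + 4) − (5/6)| < ϵ whenever z > (19/18)/ϵ.
Take K = (19/18)/ϵ. If z > K then |(5z - 3)/(6z + 4) − (5/6)| < (19/18)/z < ϵ.

K = (19/18)/ϵ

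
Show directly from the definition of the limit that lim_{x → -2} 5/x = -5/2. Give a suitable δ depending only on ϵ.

δ = min(1, (2/5)ϵ)

Let ϵ > 0 be given. We seek δ > 0 such that 0 < |x + 2| < δ implies |5/x + 5/2| < ϵ.
|5/x + 5/2| = 5·|-2 − x|/(2·|x|) = 5|x + 2|/(2|x|).
Restrict δ ≤ 1. Then |x + 2| < 1 gives |x| > 1, so 2|x| > 2.
Then |5/x + 5/2| < 5|x + 2|/2, which is < ϵ when |x + 2| < (2/5)ϵ.
Take δ = min(1, (2/5)ϵ). Then 0 < |x + 2| < δ gives both |x + 2| < 1 and |x + 2| < (2/5)ϵ, so |5/x + 5/2| < ϵ.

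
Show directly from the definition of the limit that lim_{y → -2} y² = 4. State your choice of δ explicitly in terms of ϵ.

δ = min(2, ϵ/6)

Fix ϵ > 0. We seek δ > 0 with 0 < |y + 2| < δ ⇒ |y² − 4| < ϵ.
Factor: y² − 4 = (y + 2)(y - 2), so |y² − 4| = |y + 2|·|y - 2|.
Restrict δ ≤ 2. Then |y + 2| < 2 gives |y| < 4, so by the triangle inequality |y - 2| ≤ 4 + 2 = 6.
Hence |y² − 4| ≤ 6|y + 2|, which is < ϵ once |y + 2| < ϵ/6.
Take δ = min(2, ϵ/6). If 0 < |y + 2| < δ then both bounds hold and |y² − 4| ≤ 6|y + 2| < 6·(ϵ/6) = ϵ.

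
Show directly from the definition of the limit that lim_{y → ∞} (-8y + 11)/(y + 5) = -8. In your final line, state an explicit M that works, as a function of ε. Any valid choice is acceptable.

Let ε > 0. We seek M > 0 such that y > M implies |(-8y + 11)/(y + 5) + 8| < ε.
(-8y + 11)/(y + 5) + 8 = ((-8y + 11) − (-8)(y + 5)) / ((y + 5)) = 51/((y + 5)).
For y > 0 we have y + 5 > y, so |(-8y + 11)/(y + 5) + 8| = 51/((y + 5)) < 51/(y) = 51/y.
Thus |(-8y + 11)/(y + 5) + 8| < ε whenever y > 51/ε.
Take M = 51/ε. If y > M then |(-8y + 11)/(y + 5) + 8| < 51/y < ε.

M = 51/ε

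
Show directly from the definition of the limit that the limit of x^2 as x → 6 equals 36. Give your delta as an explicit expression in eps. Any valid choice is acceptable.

Let eps > 0. We seek delta > 0 with 0 < |x − 6| < delta ⇒ |x^2 − 36| < eps.
Factor: x^2 − 36 = (x − 6)(x + 6), so |x^2 − 36| = |x − 6|·|x + 6|.
Impose delta ≤ 1 so that |x| < 7; then |x + 6| ≤ 13.
Hence |x^2 − 36| ≤ 13|x − 6|, which is < eps once |x − 6| < eps/13.
Take delta = min(1, eps/13). If 0 < |x − 6| < delta then both bounds hold and |x^2 − 36| ≤ 13|x − 6| < 13·(eps/13) = eps.

delta = min(1, eps/13)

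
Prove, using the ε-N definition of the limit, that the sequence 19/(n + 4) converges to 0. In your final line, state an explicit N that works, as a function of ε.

N = 19/ε

Let ε > 0 be given. For n ≥ 1, |19/(n + 4) − 0| = 19/(n + 4) ≤ 19/n.
We need 19/n < ε, i.e. n > 19/ε.
Take N = 19/ε. If n > N then |19/(n + 4)| ≤ 19/n < ε.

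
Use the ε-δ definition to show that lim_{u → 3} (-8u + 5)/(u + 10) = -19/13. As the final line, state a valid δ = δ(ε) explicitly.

Suppose ε > 0. We want δ > 0 with 0 < |u − 3| < δ ⇒ |(-8u + 5)/(u + 10) + 19/13| < ε.
Combining over a common denominator, (-8u + 5)/(u + 10) + 19/13 = [(-8u + 5)·13 − (-19)·(u + 10)] / [13·(u + 10)] = -85(u − 3) / (13(u + 10)).
So |(-8u + 5)/(u + 10) + 19/13| = 85|u − 3| / (13·|u + 10|).
Restrict δ ≤ 13/2. Then |u − 3| < 13/2 gives |u + 10| = |(u − 3) + 13| ≥ 13 − 13/2 = 13/2.
Hence |(-8u + 5)/(u + 10) + 19/13| < 85|u − 3|/(13·(13/2)) = (170/169)|u − 3|, which is < ε once |u − 3| < (169/170)ε.
Take δ = min(13/2, (169/170)ε). Then 0 < |u − 3| < δ forces both bounds, so |(-8u + 5)/(u + 10) + 19/13| < ε.

δ = min(13/2, (169/170)ε)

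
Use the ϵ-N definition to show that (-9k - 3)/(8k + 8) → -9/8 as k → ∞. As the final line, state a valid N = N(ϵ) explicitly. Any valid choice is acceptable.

Suppose ϵ > 0. For k ≥ 1, |(-9k - 3)/(8k + 8) + 9/8| = |48|/(8(8k + 8)) = 48/(8(8k + 8)).
Since 8k + 8 ≥ 8k for k ≥ 1, this is ≤ 48/(8·8k) = (3/4)/k.
So |(-9k - 3)/(8k + 8) + 9/8| < ϵ whenever k > (3/4)/ϵ.
Take N = (3/4)/ϵ. If k > N then |(-9k - 3)/(8k + 8) + 9/8| ≤ (3/4)/k < ϵ.

N = (3/4)/ϵ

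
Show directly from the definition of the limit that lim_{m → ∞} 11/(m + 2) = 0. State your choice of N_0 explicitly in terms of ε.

N_0 = 11/ε

Let ε > 0 be given. For m ≥ 1, |11/(m + 2) − 0| = 11/(m + 2) ≤ 11/m.
We need 11/m < ε, i.e. m > 11/ε.
Take N_0 = 11/ε. If m > N_0 then |11/(m + 2)| ≤ 11/m < ε.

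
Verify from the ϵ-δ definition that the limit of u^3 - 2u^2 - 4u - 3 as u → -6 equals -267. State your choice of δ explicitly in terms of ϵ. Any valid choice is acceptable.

δ = min(1, ϵ/149)

Suppose ϵ > 0. We want δ > 0 such that 0 < |u + 6| < δ implies |(u^3 - 2u^2 - 4u - 3) + 267| < ϵ.
(u^3 - 2u^2 - 4u - 3) + 267 = u^3 - 2u^2 - 4u + 264 = (u + 6)(u^2 - 8u + 44).
So |(u^3 - 2u^2 - 4u - 3) + 267| = |u + 6|·|u^2 - 8u + 44|.
Assume first that |u + 6| < 1, so |u| < 7. Then |u^2 - 8u + 44| ≤ 7^2 + 8·7 + 44 = 149.
Hence |(u^3 - 2u^2 - 4u - 3) + 267| ≤ 149|u + 6| < ϵ provided |u + 6| < ϵ/149.
Take δ = min(1, ϵ/149). Then 0 < |u + 6| < δ gives both |u + 6| < 1 and |u + 6| < ϵ/149, so |(u^3 - 2u^2 - 4u - 3) + 267| < ϵ.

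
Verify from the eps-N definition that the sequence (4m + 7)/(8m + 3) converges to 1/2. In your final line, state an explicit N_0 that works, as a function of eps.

N_0 = (11/16)/eps

Let eps > 0 be given. For m ≥ 1, |(4m + 7)/(8m + 3) − (1/2)| = |44|/(8(8m + 3)) = 44/(8(8m + 3)).
Since 8m + 3 ≥ 8m for m ≥ 1, this is ≤ 44/(8·8m) = (11/16)/m.
So |(4m + 7)/(8m + 3) − (1/2)| < eps whenever m > (11/16)/eps.
Take N_0 = (11/16)/eps. If m > N_0 then |(4m + 7)/(8m + 3) − (1/2)| ≤ (11/16)/m < eps.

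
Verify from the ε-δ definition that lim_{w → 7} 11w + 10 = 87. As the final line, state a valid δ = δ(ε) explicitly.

δ = ε/11

Let ε > 0. We need δ > 0 so that 0 < |w − 7| < δ implies |(11w + 10) − 87| < ε.
Since (11w + 10) − 87 = 11(w − 7), we have |(11w + 10) − 87| = 11|w − 7|.
Thus it suffices that |w − 7| < ε/11.
Choosing δ = ε/11 gives |(11w + 10) − 87| = 11|w − 7| < ε whenever |w − 7| < δ.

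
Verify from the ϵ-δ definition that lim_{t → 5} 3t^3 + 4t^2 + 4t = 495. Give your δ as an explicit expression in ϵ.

Let ϵ > 0 be given. We want δ > 0 such that 0 < |t − 5| < δ implies |(3t^3 + 4t^2 + 4t) − 495| < ϵ.
(3t^3 + 4t^2 + 4t) − 495 = 3t^3 + 4t^2 + 4t - 495 = (t − 5)(3t^2 + 19t + 99).
So |(3t^3 + 4t^2 + 4t) − 495| = |t − 5|·|3t^2 + 19t + 99|.
Assume first that |t − 5| < 2, so |t| < 7. Then |3t^2 + 19t + 99| ≤ 3·7^2 + 19·7 + 99 = 379.
Hence |(3t^3 + 4t^2 + 4t) − 495| ≤ 379|t − 5| < ϵ provided |t − 5| < ϵ/379.
Choosing δ = min(2, ϵ/379) ensures both conditions, hence |(3t^3 + 4t^2 + 4t) − 495| < ϵ.

δ = min(2, ϵ/379)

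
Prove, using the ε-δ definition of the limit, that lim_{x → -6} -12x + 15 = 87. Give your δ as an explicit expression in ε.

Fix ε > 0. We need δ > 0 so that 0 < |x + 6| < δ implies |(-12x + 15) − 87| < ε.
|(-12x + 15) − 87| = |-12x - 72| = 12|x + 6|.
So 12|x + 6| < ε exactly when |x + 6| < ε/12.
Take δ = ε/12. If 0 < |x + 6| < δ then |(-12x + 15) − 87| = 12|x + 6| < 12·(ε/12) = ε.

δ = ε/12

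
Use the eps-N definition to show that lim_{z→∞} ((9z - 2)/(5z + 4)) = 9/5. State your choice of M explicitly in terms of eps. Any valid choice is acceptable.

M = (46/25)/eps

Let eps > 0. We seek M > 0 such that z > M implies |(9z - 2)/(5z + 4) − (9/5)| < eps.
(9z - 2)/(5z + 4) − (9/5) = (5(9z - 2) − 9(5z + 4)) / (5(5z + 4)) = -46/(5(5z + 4)).
For z > 0 we have 5z + 4 > 5z, so |(9z - 2)/(5z + 4) − (9/5)| = 46/(5(5z + 4)) < 46/(5·5z) = (46/25)/z.
Thus |(9z - 2)/(5z + 4) − (9/5)| < eps whenever z > (46/25)/eps.
Take M = (46/25)/eps. If z > M then |(9z - 2)/(5z + 4) − (9/5)| < (46/25)/z < eps.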